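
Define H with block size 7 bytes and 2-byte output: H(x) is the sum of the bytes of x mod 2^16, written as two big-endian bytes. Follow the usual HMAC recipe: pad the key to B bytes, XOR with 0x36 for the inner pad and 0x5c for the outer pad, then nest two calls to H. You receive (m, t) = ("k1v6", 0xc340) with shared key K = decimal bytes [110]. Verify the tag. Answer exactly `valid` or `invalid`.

Key decimal bytes [110] = 6e is 1 byte ≤ B = 7; zero-pad to 7 bytes: K' = 6e 00 00 00 00 00 00.
K' ⊕ ipad = 58 36 36 36 36 36 36; K' ⊕ opad = 32 5c 5c 5c 5c 5c 5c.
Inner hash: sum = 88+54+54+54+54+54+54+107+49+118+54 = 740 → 02 e4.
Outer hash (recomputed tag): sum = 50+92+92+92+92+92+92+2+228 = 832 → 03 40.
Recomputed tag = 0340; claimed = c340 → mismatch.

invalid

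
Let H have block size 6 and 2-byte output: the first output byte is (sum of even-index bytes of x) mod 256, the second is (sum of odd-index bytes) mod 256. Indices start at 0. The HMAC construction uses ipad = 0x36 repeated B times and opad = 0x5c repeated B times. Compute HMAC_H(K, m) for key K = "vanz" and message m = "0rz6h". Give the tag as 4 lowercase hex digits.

Key "vanz" = 76 61 6e 7a is 4 bytes ≤ B = 6; zero-pad to 6 bytes: K' = 76 61 6e 7a 00 00.
K' ⊕ ipad = 40 57 58 4c 36 36.  K' ⊕ opad = 2a 3d 32 26 5c 5c.
Inner input = (K'⊕ipad) ∥ m = 40 57 58 4c 36 36 ∥ 30 72 7a 36 68.
Inner hash: even-index sum = 480 mod 256 = 224; odd-index sum = 385 mod 256 = 129 → e0 81.
Outer input = (K'⊕opad) ∥ inner = 2a 3d 32 26 5c 5c ∥ e0 81.
Outer hash (tag): even-index sum = 408 mod 256 = 152; odd-index sum = 320 mod 256 = 64 → 98 40.

9840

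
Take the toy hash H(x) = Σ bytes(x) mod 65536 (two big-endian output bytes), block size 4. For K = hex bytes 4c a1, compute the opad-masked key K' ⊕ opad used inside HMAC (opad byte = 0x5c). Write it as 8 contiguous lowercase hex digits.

Key hex bytes 4c a1 is 2 bytes ≤ B = 4; zero-pad to 4 bytes: K' = 4c a1 00 00.
XOR each byte with 0x5c: 4c⊕5c=10, a1⊕5c=fd, 00⊕5c=5c, 00⊕5c=5c.

10fd5c5c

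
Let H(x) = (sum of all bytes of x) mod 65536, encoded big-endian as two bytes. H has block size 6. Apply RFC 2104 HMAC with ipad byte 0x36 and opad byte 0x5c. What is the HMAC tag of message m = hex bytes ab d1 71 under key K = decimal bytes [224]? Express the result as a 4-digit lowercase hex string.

Key decimal bytes [224] = e0 is 1 byte ≤ B = 6; zero-pad to 6 bytes: K' = e0 00 00 00 00 00.
K' ⊕ ipad = d6 36 36 36 36 36.  K' ⊕ opad = bc 5c 5c 5c 5c 5c.
Inner input = (K'⊕ipad) ∥ m = d6 36 36 36 36 36 ∥ ab d1 71.
Inner hash: sum = 214+54+54+54+54+54+171+209+113 = 977 → 03 d1.
Outer input = (K'⊕opad) ∥ inner = bc 5c 5c 5c 5c 5c ∥ 03 d1.
Outer hash (tag): sum = 188+92+92+92+92+92+3+209 = 860 → 03 5c.

035c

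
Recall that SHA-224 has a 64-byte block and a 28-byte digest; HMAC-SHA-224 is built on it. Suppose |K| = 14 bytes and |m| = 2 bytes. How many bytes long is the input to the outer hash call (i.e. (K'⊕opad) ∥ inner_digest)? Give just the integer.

Key is 14 ≤ 64 bytes, zero-padded: |K'| = 64.
Outer input = (K'⊕opad) ∥ H(inner) → 64 + 28 = 92 bytes.

92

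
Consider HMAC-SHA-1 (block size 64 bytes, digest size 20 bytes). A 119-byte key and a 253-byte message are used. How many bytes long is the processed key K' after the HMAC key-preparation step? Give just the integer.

Key is 119 > 64 bytes, so it is hashed to 20 bytes then zero-padded to 64: |K'| = 64.

64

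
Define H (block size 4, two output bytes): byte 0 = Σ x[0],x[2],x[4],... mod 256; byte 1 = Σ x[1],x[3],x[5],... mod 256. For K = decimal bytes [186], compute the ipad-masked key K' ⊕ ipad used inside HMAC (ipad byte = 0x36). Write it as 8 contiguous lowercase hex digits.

Key decimal bytes [186] = ba is 1 byte ≤ B = 4; zero-pad to 4 bytes: K' = ba 00 00 00.
XOR each byte with 0x36: ba⊕36=8c, 00⊕36=36, 00⊕36=36, 00⊕36=36.

8c363636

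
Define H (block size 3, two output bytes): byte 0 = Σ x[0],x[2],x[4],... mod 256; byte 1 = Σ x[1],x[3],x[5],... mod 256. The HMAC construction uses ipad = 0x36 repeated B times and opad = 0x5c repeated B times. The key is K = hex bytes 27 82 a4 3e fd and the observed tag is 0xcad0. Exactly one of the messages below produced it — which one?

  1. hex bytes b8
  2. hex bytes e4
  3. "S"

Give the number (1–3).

Key hex bytes 27 82 a4 3e fd is 5 bytes > B = 3, so hash it first: H(key) = c8 c0, then zero-pad to 3 bytes: K' = c8 c0 00.
K' ⊕ ipad = fe f6 36; K' ⊕ opad = 94 9c 5c.
m1: inner = H(fe f6 36 b8) = 34 ae; tag = H(94 9c 5c 34 ae) = 9ed0
m2: inner = H(fe f6 36 e4) = 34 da; tag = H(94 9c 5c 34 da) = cad0 ← matches
m3: inner = H(fe f6 36 53) = 34 49; tag = H(94 9c 5c 34 49) = 39d0

2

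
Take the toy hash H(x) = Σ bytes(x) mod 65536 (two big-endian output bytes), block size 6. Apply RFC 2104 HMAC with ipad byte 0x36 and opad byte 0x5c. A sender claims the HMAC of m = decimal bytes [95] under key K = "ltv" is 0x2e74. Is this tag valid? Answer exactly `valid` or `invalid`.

invalid

Key "ltv" = 6c 74 76 is 3 bytes ≤ B = 6; zero-pad to 6 bytes: K' = 6c 74 76 00 00 00.
K' ⊕ ipad = 5a 42 40 36 36 36; K' ⊕ opad = 30 28 2a 5c 5c 5c.
Inner hash: sum = 90+66+64+54+54+54+95 = 477 → 01 dd.
Outer hash (recomputed tag): sum = 48+40+42+92+92+92+1+221 = 628 → 02 74.
Recomputed tag = 0274; claimed = 2e74 → mismatch.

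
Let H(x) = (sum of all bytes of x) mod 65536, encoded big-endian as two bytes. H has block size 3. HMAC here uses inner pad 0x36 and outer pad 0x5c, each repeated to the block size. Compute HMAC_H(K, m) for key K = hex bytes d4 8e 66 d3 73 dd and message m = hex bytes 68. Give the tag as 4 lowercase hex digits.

Key hex bytes d4 8e 66 d3 73 dd is 6 bytes > B = 3, so hash it first: H(key) = 03 eb, then zero-pad to 3 bytes: K' = 03 eb 00.
K' ⊕ ipad = 35 dd 36.  K' ⊕ opad = 5f b7 5c.
Inner input = (K'⊕ipad) ∥ m = 35 dd 36 ∥ 68.
Inner hash: sum = 53+221+54+104 = 432 → 01 b0.
Outer input = (K'⊕opad) ∥ inner = 5f b7 5c ∥ 01 b0.
Outer hash (tag): sum = 95+183+92+1+176 = 547 → 02 23.

0223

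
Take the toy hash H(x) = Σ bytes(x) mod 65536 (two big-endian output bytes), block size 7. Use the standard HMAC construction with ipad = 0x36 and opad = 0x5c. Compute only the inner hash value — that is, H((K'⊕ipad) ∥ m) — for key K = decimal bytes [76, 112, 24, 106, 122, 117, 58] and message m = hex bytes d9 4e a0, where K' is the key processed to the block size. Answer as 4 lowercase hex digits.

03ac

Key decimal bytes [76, 112, 24, 106, 122, 117, 58] = 4c 70 18 6a 7a 75 3a is exactly B = 7 bytes: K' = 4c 70 18 6a 7a 75 3a.
K' ⊕ ipad = 7a 46 2e 5c 4c 43 0c.
Inner input = 7a 46 2e 5c 4c 43 0c ∥ d9 4e a0.
Inner hash: sum = 122+70+46+92+76+67+12+217+78+160 = 940 → 03 ac.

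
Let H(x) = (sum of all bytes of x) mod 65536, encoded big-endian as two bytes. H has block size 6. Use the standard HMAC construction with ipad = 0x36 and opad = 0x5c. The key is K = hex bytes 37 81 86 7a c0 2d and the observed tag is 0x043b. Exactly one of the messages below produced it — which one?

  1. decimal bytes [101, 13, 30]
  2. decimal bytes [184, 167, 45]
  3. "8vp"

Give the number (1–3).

Key hex bytes 37 81 86 7a c0 2d is exactly B = 6 bytes: K' = 37 81 86 7a c0 2d.
K' ⊕ ipad = 01 b7 b0 4c f6 1b; K' ⊕ opad = 6b dd da 26 9c 71.
m1: inner = H(01 b7 b0 4c f6 1b 65 0d 1e) = 03 55; tag = H(6b dd da 26 9c 71 03 55) = 03ad
m2: inner = H(01 b7 b0 4c f6 1b b8 a7 2d) = 04 51; tag = H(6b dd da 26 9c 71 04 51) = 03aa
m3: inner = H(01 b7 b0 4c f6 1b 38 76 70) = 03 e3; tag = H(6b dd da 26 9c 71 03 e3) = 043b ← matches

3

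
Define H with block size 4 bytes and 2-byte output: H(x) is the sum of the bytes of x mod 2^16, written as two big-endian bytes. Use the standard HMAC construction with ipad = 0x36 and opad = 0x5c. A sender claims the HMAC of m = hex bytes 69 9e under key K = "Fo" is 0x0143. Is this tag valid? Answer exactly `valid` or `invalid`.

valid

Key "Fo" = 46 6f is 2 bytes ≤ B = 4; zero-pad to 4 bytes: K' = 46 6f 00 00.
K' ⊕ ipad = 70 59 36 36; K' ⊕ opad = 1a 33 5c 5c.
Inner hash: sum = 112+89+54+54+105+158 = 572 → 02 3c.
Outer hash (recomputed tag): sum = 26+51+92+92+2+60 = 323 → 01 43.
Recomputed tag = 0143; claimed = 0143 → match.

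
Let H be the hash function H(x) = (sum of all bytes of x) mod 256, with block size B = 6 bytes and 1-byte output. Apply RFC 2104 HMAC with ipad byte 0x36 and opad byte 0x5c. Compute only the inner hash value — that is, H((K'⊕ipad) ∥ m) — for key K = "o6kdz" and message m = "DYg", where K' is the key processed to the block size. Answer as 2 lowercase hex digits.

Key "o6kdz" = 6f 36 6b 64 7a is 5 bytes ≤ B = 6; zero-pad to 6 bytes: K' = 6f 36 6b 64 7a 00.
K' ⊕ ipad = 59 00 5d 52 4c 36.
Inner input = 59 00 5d 52 4c 36 ∥ 44 59 67.
Inner hash: sum = 89+0+93+82+76+54+68+89+103 = 654; mod 256 = 142 → 8e.

8e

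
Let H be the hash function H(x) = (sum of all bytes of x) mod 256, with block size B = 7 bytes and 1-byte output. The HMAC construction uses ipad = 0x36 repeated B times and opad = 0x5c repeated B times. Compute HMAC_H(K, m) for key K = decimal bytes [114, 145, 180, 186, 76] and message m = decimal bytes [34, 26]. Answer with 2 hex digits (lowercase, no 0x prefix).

ac

Key decimal bytes [114, 145, 180, 186, 76] = 72 91 b4 ba 4c is 5 bytes ≤ B = 7; zero-pad to 7 bytes: K' = 72 91 b4 ba 4c 00 00.
K' ⊕ ipad = 44 a7 82 8c 7a 36 36.  K' ⊕ opad = 2e cd e8 e6 10 5c 5c.
Inner input = (K'⊕ipad) ∥ m = 44 a7 82 8c 7a 36 36 ∥ 22 1a.
Inner hash: sum = 68+167+130+140+122+54+54+34+26 = 795; mod 256 = 27 → 1b.
Outer input = (K'⊕opad) ∥ inner = 2e cd e8 e6 10 5c 5c ∥ 1b.
Outer hash (tag): sum = 46+205+232+230+16+92+92+27 = 940; mod 256 = 172 → ac.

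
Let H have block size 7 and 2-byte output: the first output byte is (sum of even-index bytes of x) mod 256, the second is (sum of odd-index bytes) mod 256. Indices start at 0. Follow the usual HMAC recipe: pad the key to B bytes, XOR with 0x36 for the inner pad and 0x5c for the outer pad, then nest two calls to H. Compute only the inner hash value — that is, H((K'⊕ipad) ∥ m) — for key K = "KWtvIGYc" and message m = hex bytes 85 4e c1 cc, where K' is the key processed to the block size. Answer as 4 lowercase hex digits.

13f3

Key "KWtvIGYc" = 4b 57 74 76 49 47 59 63 is 8 bytes > B = 7, so hash it first: H(key) = 61 77, then zero-pad to 7 bytes: K' = 61 77 00 00 00 00 00.
K' ⊕ ipad = 57 41 36 36 36 36 36.
Inner input = 57 41 36 36 36 36 36 ∥ 85 4e c1 cc.
Inner hash: even-index sum = 531 mod 256 = 19; odd-index sum = 499 mod 256 = 243 → 13 f3.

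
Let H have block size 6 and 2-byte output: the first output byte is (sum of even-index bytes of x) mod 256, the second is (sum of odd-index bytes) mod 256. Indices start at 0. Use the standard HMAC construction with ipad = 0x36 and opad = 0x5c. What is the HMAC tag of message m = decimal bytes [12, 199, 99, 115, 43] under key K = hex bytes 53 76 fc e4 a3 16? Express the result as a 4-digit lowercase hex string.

0c98

Key hex bytes 53 76 fc e4 a3 16 is exactly B = 6 bytes: K' = 53 76 fc e4 a3 16.
K' ⊕ ipad = 65 40 ca d2 95 20.  K' ⊕ opad = 0f 2a a0 b8 ff 4a.
Inner input = (K'⊕ipad) ∥ m = 65 40 ca d2 95 20 ∥ 0c c7 63 73 2b.
Inner hash: even-index sum = 606 mod 256 = 94; odd-index sum = 620 mod 256 = 108 → 5e 6c.
Outer input = (K'⊕opad) ∥ inner = 0f 2a a0 b8 ff 4a ∥ 5e 6c.
Outer hash (tag): even-index sum = 524 mod 256 = 12; odd-index sum = 408 mod 256 = 152 → 0c 98.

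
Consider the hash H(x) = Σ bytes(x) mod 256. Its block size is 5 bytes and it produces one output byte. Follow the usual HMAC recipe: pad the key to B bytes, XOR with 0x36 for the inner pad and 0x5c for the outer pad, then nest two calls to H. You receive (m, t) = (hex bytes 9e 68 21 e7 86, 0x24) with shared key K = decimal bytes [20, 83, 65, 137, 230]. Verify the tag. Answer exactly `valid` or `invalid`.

Key decimal bytes [20, 83, 65, 137, 230] = 14 53 41 89 e6 is exactly B = 5 bytes: K' = 14 53 41 89 e6.
K' ⊕ ipad = 22 65 77 bf d0; K' ⊕ opad = 48 0f 1d d5 ba.
Inner hash: sum = 34+101+119+191+208+158+104+33+231+134 = 1313; mod 256 = 33 → 21.
Outer hash (recomputed tag): sum = 72+15+29+213+186+33 = 548; mod 256 = 36 → 24.
Recomputed tag = 24; claimed = 24 → match.

valid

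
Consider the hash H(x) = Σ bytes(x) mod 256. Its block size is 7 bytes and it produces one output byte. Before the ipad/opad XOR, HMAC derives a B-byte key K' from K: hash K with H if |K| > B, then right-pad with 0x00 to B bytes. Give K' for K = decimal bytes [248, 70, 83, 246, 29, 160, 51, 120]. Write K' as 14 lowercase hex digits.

ef000000000000

|K| = 8 > B = 7, so first hash the key.
H(K): sum = 248+70+83+246+29+160+51+120 = 1007; mod 256 = 239 → ef.
Zero-pad H(K) = ef to 7 bytes: K' = ef 00 00 00 00 00 00.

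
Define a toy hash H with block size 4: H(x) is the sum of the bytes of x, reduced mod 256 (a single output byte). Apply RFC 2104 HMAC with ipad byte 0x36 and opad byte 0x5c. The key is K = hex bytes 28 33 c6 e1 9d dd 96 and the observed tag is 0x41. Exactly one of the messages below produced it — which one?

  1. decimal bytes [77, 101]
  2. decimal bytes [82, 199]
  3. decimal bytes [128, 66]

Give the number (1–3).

2

Key hex bytes 28 33 c6 e1 9d dd 96 is 7 bytes > B = 4, so hash it first: H(key) = 12, then zero-pad to 4 bytes: K' = 12 00 00 00.
K' ⊕ ipad = 24 36 36 36; K' ⊕ opad = 4e 5c 5c 5c.
m1: inner = H(24 36 36 36 4d 65) = 78; tag = H(4e 5c 5c 5c 78) = da
m2: inner = H(24 36 36 36 52 c7) = df; tag = H(4e 5c 5c 5c df) = 41 ← matches
m3: inner = H(24 36 36 36 80 42) = 88; tag = H(4e 5c 5c 5c 88) = ea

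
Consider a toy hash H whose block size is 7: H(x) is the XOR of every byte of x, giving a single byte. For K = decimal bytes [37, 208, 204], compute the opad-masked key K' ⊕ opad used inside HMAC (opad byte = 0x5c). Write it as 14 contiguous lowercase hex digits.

798c905c5c5c5c

Key decimal bytes [37, 208, 204] = 25 d0 cc is 3 bytes ≤ B = 7; zero-pad to 7 bytes: K' = 25 d0 cc 00 00 00 00.
XOR each byte with 0x5c: 25⊕5c=79, d0⊕5c=8c, cc⊕5c=90, 00⊕5c=5c, 00⊕5c=5c, 00⊕5c=5c, 00⊕5c=5c.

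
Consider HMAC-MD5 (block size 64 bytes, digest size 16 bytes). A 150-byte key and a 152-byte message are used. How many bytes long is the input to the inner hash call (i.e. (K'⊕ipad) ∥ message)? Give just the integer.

Key is 150 > 64 bytes, so it is hashed to 16 bytes then zero-padded to 64: |K'| = 64.
Inner input = (K'⊕ipad) ∥ m → 64 + 152 = 216 bytes.

216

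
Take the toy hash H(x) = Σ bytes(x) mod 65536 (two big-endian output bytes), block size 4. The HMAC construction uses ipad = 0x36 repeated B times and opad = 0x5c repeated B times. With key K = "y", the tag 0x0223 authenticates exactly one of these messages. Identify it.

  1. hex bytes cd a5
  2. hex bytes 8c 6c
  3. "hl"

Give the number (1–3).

2

Key "y" = 79 is 1 byte ≤ B = 4; zero-pad to 4 bytes: K' = 79 00 00 00.
K' ⊕ ipad = 4f 36 36 36; K' ⊕ opad = 25 5c 5c 5c.
m1: inner = H(4f 36 36 36 cd a5) = 02 63; tag = H(25 5c 5c 5c 02 63) = 019e
m2: inner = H(4f 36 36 36 8c 6c) = 01 e9; tag = H(25 5c 5c 5c 01 e9) = 0223 ← matches
m3: inner = H(4f 36 36 36 68 6c) = 01 c5; tag = H(25 5c 5c 5c 01 c5) = 01ff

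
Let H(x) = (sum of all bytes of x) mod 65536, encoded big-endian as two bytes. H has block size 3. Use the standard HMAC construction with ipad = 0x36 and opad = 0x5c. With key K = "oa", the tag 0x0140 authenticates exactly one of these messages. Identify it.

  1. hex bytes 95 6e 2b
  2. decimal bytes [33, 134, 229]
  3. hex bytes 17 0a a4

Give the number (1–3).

2

Key "oa" = 6f 61 is 2 bytes ≤ B = 3; zero-pad to 3 bytes: K' = 6f 61 00.
K' ⊕ ipad = 59 57 36; K' ⊕ opad = 33 3d 5c.
m1: inner = H(59 57 36 95 6e 2b) = 02 14; tag = H(33 3d 5c 02 14) = 00e2
m2: inner = H(59 57 36 21 86 e5) = 02 72; tag = H(33 3d 5c 02 72) = 0140 ← matches
m3: inner = H(59 57 36 17 0a a4) = 01 ab; tag = H(33 3d 5c 01 ab) = 0178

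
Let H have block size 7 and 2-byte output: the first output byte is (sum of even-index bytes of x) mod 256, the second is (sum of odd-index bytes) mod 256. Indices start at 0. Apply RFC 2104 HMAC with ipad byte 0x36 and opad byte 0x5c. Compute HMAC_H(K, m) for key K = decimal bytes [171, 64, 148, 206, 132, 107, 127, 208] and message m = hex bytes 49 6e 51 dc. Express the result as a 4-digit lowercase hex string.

b72d

Key decimal bytes [171, 64, 148, 206, 132, 107, 127, 208] = ab 40 94 ce 84 6b 7f d0 is 8 bytes > B = 7, so hash it first: H(key) = 42 49, then zero-pad to 7 bytes: K' = 42 49 00 00 00 00 00.
K' ⊕ ipad = 74 7f 36 36 36 36 36.  K' ⊕ opad = 1e 15 5c 5c 5c 5c 5c.
Inner input = (K'⊕ipad) ∥ m = 74 7f 36 36 36 36 36 ∥ 49 6e 51 dc.
Inner hash: even-index sum = 608 mod 256 = 96; odd-index sum = 389 mod 256 = 133 → 60 85.
Outer input = (K'⊕opad) ∥ inner = 1e 15 5c 5c 5c 5c 5c ∥ 60 85.
Outer hash (tag): even-index sum = 439 mod 256 = 183; odd-index sum = 301 mod 256 = 45 → b7 2d.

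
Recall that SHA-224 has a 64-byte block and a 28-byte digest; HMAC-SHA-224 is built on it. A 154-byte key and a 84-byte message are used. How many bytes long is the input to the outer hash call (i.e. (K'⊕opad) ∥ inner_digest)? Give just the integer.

92

Key is 154 > 64 bytes, so it is hashed to 28 bytes then zero-padded to 64: |K'| = 64.
Outer input = (K'⊕opad) ∥ H(inner) → 64 + 28 = 92 bytes.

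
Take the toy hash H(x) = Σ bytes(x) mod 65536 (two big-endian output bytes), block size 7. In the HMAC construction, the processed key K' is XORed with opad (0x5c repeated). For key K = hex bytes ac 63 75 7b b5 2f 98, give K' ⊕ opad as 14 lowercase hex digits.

f03f2927e973c4

Key hex bytes ac 63 75 7b b5 2f 98 is exactly B = 7 bytes: K' = ac 63 75 7b b5 2f 98.
XOR each byte with 0x5c: ac⊕5c=f0, 63⊕5c=3f, 75⊕5c=29, 7b⊕5c=27, b5⊕5c=e9, 2f⊕5c=73, 98⊕5c=c4.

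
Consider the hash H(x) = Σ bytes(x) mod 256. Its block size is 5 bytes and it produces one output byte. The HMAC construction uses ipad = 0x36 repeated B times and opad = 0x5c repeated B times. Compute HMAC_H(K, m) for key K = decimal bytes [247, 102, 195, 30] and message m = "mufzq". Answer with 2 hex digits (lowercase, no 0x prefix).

b9

Key decimal bytes [247, 102, 195, 30] = f7 66 c3 1e is 4 bytes ≤ B = 5; zero-pad to 5 bytes: K' = f7 66 c3 1e 00.
K' ⊕ ipad = c1 50 f5 28 36.  K' ⊕ opad = ab 3a 9f 42 5c.
Inner input = (K'⊕ipad) ∥ m = c1 50 f5 28 36 ∥ 6d 75 66 7a 71.
Inner hash: sum = 193+80+245+40+54+109+117+102+122+113 = 1175; mod 256 = 151 → 97.
Outer input = (K'⊕opad) ∥ inner = ab 3a 9f 42 5c ∥ 97.
Outer hash (tag): sum = 171+58+159+66+92+151 = 697; mod 256 = 185 → b9.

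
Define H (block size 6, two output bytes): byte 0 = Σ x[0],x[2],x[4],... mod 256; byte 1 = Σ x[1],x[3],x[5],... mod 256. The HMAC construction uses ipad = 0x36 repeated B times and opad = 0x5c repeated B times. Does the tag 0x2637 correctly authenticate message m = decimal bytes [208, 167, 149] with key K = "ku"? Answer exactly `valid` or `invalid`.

invalid

Key "ku" = 6b 75 is 2 bytes ≤ B = 6; zero-pad to 6 bytes: K' = 6b 75 00 00 00 00.
K' ⊕ ipad = 5d 43 36 36 36 36; K' ⊕ opad = 37 29 5c 5c 5c 5c.
Inner hash: even-index sum = 558 mod 256 = 46; odd-index sum = 342 mod 256 = 86 → 2e 56.
Outer hash (recomputed tag): even-index sum = 285 mod 256 = 29; odd-index sum = 311 mod 256 = 55 → 1d 37.
Recomputed tag = 1d37; claimed = 2637 → mismatch.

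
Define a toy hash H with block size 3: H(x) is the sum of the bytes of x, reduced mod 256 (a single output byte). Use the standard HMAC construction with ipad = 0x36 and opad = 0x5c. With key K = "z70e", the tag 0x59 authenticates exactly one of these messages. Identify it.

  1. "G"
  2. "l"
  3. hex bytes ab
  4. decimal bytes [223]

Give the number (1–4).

Key "z70e" = 7a 37 30 65 is 4 bytes > B = 3, so hash it first: H(key) = 46, then zero-pad to 3 bytes: K' = 46 00 00.
K' ⊕ ipad = 70 36 36; K' ⊕ opad = 1a 5c 5c.
m1: inner = H(70 36 36 47) = 23; tag = H(1a 5c 5c 23) = f5
m2: inner = H(70 36 36 6c) = 48; tag = H(1a 5c 5c 48) = 1a
m3: inner = H(70 36 36 ab) = 87; tag = H(1a 5c 5c 87) = 59 ← matches
m4: inner = H(70 36 36 df) = bb; tag = H(1a 5c 5c bb) = 8d

3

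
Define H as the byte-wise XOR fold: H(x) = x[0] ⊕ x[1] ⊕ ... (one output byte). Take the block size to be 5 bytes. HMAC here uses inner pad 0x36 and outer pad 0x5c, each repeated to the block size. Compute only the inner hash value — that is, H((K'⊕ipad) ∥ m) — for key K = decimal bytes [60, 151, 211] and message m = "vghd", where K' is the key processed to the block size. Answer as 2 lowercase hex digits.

Key decimal bytes [60, 151, 211] = 3c 97 d3 is 3 bytes ≤ B = 5; zero-pad to 5 bytes: K' = 3c 97 d3 00 00.
K' ⊕ ipad = 0a a1 e5 36 36.
Inner input = 0a a1 e5 36 36 ∥ 76 67 68 64.
Inner hash: XOR 0a⊕a1⊕e5⊕36⊕36⊕76⊕67⊕68⊕64 = 53.

53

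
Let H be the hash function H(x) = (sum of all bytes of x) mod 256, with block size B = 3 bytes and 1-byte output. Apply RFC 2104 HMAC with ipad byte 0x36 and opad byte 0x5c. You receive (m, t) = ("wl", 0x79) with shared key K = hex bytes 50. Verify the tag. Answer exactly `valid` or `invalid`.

valid

Key hex bytes 50 is 1 byte ≤ B = 3; zero-pad to 3 bytes: K' = 50 00 00.
K' ⊕ ipad = 66 36 36; K' ⊕ opad = 0c 5c 5c.
Inner hash: sum = 102+54+54+119+108 = 437; mod 256 = 181 → b5.
Outer hash (recomputed tag): sum = 12+92+92+181 = 377; mod 256 = 121 → 79.
Recomputed tag = 79; claimed = 79 → match.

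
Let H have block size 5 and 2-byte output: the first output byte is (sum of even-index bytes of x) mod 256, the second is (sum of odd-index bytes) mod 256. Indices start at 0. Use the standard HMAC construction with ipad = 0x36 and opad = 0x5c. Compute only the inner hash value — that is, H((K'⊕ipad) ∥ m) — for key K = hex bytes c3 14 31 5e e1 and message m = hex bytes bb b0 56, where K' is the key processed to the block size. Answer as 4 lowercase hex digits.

839b

Key hex bytes c3 14 31 5e e1 is exactly B = 5 bytes: K' = c3 14 31 5e e1.
K' ⊕ ipad = f5 22 07 68 d7.
Inner input = f5 22 07 68 d7 ∥ bb b0 56.
Inner hash: even-index sum = 643 mod 256 = 131; odd-index sum = 411 mod 256 = 155 → 83 9b.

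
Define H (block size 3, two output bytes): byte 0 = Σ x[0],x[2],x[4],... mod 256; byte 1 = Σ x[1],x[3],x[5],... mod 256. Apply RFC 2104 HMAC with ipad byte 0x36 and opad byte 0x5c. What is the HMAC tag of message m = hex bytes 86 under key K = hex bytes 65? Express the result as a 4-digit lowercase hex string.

51e5

Key hex bytes 65 is 1 byte ≤ B = 3; zero-pad to 3 bytes: K' = 65 00 00.
K' ⊕ ipad = 53 36 36.  K' ⊕ opad = 39 5c 5c.
Inner input = (K'⊕ipad) ∥ m = 53 36 36 ∥ 86.
Inner hash: even-index sum = 137 mod 256 = 137; odd-index sum = 188 mod 256 = 188 → 89 bc.
Outer input = (K'⊕opad) ∥ inner = 39 5c 5c ∥ 89 bc.
Outer hash (tag): even-index sum = 337 mod 256 = 81; odd-index sum = 229 mod 256 = 229 → 51 e5.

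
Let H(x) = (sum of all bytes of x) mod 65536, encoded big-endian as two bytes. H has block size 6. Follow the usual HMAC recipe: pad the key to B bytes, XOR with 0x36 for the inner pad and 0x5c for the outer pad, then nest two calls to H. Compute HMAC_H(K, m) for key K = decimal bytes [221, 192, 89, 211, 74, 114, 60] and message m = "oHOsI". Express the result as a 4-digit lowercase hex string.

0335

Key decimal bytes [221, 192, 89, 211, 74, 114, 60] = dd c0 59 d3 4a 72 3c is 7 bytes > B = 6, so hash it first: H(key) = 03 c1, then zero-pad to 6 bytes: K' = 03 c1 00 00 00 00.
K' ⊕ ipad = 35 f7 36 36 36 36.  K' ⊕ opad = 5f 9d 5c 5c 5c 5c.
Inner input = (K'⊕ipad) ∥ m = 35 f7 36 36 36 36 ∥ 6f 48 4f 73 49.
Inner hash: sum = 53+247+54+54+54+54+111+72+79+115+73 = 966 → 03 c6.
Outer input = (K'⊕opad) ∥ inner = 5f 9d 5c 5c 5c 5c ∥ 03 c6.
Outer hash (tag): sum = 95+157+92+92+92+92+3+198 = 821 → 03 35.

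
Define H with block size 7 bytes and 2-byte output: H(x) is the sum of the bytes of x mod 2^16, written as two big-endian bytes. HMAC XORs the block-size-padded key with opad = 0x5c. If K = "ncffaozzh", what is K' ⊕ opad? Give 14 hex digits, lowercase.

5f955c5c5c5c5c

Key "ncffaozzh" = 6e 63 66 66 61 6f 7a 7a 68 is 9 bytes > B = 7, so hash it first: H(key) = 03 c9, then zero-pad to 7 bytes: K' = 03 c9 00 00 00 00 00.
XOR each byte with 0x5c: 03⊕5c=5f, c9⊕5c=95, 00⊕5c=5c, 00⊕5c=5c, 00⊕5c=5c, 00⊕5c=5c, 00⊕5c=5c.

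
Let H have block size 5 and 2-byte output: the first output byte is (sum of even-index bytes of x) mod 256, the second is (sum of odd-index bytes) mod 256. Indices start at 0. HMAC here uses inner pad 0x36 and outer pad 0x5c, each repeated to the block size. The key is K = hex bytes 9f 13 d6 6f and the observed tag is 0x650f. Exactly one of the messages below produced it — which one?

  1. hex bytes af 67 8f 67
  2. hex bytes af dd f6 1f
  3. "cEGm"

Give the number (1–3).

Key hex bytes 9f 13 d6 6f is 4 bytes ≤ B = 5; zero-pad to 5 bytes: K' = 9f 13 d6 6f 00.
K' ⊕ ipad = a9 25 e0 59 36; K' ⊕ opad = c3 4f 8a 33 5c.
m1: inner = H(a9 25 e0 59 36 af 67 8f 67) = 8d bc; tag = H(c3 4f 8a 33 5c 8d bc) = 650f ← matches
m2: inner = H(a9 25 e0 59 36 af dd f6 1f) = bb 23; tag = H(c3 4f 8a 33 5c bb 23) = cc3d
m3: inner = H(a9 25 e0 59 36 63 45 47 6d) = 71 28; tag = H(c3 4f 8a 33 5c 71 28) = d1f3

1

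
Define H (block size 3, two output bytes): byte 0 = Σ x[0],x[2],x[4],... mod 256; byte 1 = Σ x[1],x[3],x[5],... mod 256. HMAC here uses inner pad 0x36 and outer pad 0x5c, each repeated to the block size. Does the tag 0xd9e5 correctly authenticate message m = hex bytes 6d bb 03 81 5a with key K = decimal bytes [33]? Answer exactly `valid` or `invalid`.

valid

Key decimal bytes [33] = 21 is 1 byte ≤ B = 3; zero-pad to 3 bytes: K' = 21 00 00.
K' ⊕ ipad = 17 36 36; K' ⊕ opad = 7d 5c 5c.
Inner hash: even-index sum = 393 mod 256 = 137; odd-index sum = 256 mod 256 = 0 → 89 00.
Outer hash (recomputed tag): even-index sum = 217 mod 256 = 217; odd-index sum = 229 mod 256 = 229 → d9 e5.
Recomputed tag = d9e5; claimed = d9e5 → match.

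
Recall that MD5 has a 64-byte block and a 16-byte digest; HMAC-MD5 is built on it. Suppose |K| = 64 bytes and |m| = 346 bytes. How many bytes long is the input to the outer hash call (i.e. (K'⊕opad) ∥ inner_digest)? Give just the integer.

Key is 64 ≤ 64 bytes, zero-padded: |K'| = 64.
Outer input = (K'⊕opad) ∥ H(inner) → 64 + 16 = 80 bytes.

80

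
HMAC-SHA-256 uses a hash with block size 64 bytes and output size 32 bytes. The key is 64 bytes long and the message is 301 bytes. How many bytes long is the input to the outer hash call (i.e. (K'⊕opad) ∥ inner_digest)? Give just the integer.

Key is 64 ≤ 64 bytes, zero-padded: |K'| = 64.
Outer input = (K'⊕opad) ∥ H(inner) → 64 + 32 = 96 bytes.

96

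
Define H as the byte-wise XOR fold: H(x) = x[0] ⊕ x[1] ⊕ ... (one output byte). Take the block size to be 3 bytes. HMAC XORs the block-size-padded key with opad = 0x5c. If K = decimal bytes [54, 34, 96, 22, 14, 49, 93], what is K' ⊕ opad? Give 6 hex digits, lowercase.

5c5c5c

Key decimal bytes [54, 34, 96, 22, 14, 49, 93] = 36 22 60 16 0e 31 5d is 7 bytes > B = 3, so hash it first: H(key) = 00, then zero-pad to 3 bytes: K' = 00 00 00.
XOR each byte with 0x5c: 00⊕5c=5c, 00⊕5c=5c, 00⊕5c=5c.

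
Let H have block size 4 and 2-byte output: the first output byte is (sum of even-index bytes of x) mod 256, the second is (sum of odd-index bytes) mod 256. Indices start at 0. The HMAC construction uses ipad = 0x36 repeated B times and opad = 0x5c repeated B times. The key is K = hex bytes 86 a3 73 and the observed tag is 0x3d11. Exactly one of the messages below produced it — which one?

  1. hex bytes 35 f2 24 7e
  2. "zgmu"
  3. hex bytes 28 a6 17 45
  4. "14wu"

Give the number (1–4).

Key hex bytes 86 a3 73 is 3 bytes ≤ B = 4; zero-pad to 4 bytes: K' = 86 a3 73 00.
K' ⊕ ipad = b0 95 45 36; K' ⊕ opad = da ff 2f 5c.
m1: inner = H(b0 95 45 36 35 f2 24 7e) = 4e 3b; tag = H(da ff 2f 5c 4e 3b) = 5796
m2: inner = H(b0 95 45 36 7a 67 6d 75) = dc a7; tag = H(da ff 2f 5c dc a7) = e502
m3: inner = H(b0 95 45 36 28 a6 17 45) = 34 b6; tag = H(da ff 2f 5c 34 b6) = 3d11 ← matches
m4: inner = H(b0 95 45 36 31 34 77 75) = 9d 74; tag = H(da ff 2f 5c 9d 74) = a6cf

3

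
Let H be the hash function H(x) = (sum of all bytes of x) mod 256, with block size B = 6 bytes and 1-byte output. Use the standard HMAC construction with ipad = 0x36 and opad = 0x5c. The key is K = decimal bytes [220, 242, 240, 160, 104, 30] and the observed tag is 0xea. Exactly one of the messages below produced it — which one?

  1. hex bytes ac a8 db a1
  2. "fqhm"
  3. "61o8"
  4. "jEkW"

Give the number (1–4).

Key decimal bytes [220, 242, 240, 160, 104, 30] = dc f2 f0 a0 68 1e is exactly B = 6 bytes: K' = dc f2 f0 a0 68 1e.
K' ⊕ ipad = ea c4 c6 96 5e 28; K' ⊕ opad = 80 ae ac fc 34 42.
m1: inner = H(ea c4 c6 96 5e 28 ac a8 db a1) = 60; tag = H(80 ae ac fc 34 42 60) = ac
m2: inner = H(ea c4 c6 96 5e 28 66 71 68 6d) = 3c; tag = H(80 ae ac fc 34 42 3c) = 88
m3: inner = H(ea c4 c6 96 5e 28 36 31 6f 38) = 9e; tag = H(80 ae ac fc 34 42 9e) = ea ← matches
m4: inner = H(ea c4 c6 96 5e 28 6a 45 6b 57) = 01; tag = H(80 ae ac fc 34 42 01) = 4d

3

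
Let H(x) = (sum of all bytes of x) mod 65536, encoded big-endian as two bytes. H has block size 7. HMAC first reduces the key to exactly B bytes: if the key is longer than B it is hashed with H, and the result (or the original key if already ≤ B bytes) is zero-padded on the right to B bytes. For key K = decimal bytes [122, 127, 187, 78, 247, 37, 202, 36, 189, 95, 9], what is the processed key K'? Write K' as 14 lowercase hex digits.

|K| = 11 > B = 7, so first hash the key.
H(K): sum = 122+127+187+78+247+37+202+36+189+95+9 = 1329 → 05 31.
Zero-pad H(K) = 05 31 to 7 bytes: K' = 05 31 00 00 00 00 00.

05310000000000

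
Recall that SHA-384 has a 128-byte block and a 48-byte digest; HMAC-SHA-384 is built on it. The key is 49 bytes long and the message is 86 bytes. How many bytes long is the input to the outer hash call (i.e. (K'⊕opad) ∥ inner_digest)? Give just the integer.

Key is 49 ≤ 128 bytes, zero-padded: |K'| = 128.
Outer input = (K'⊕opad) ∥ H(inner) → 128 + 48 = 176 bytes.

176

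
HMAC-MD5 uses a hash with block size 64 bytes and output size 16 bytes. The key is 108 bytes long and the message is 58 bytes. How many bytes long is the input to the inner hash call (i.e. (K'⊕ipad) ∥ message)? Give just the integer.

122

Key is 108 > 64 bytes, so it is hashed to 16 bytes then zero-padded to 64: |K'| = 64.
Inner input = (K'⊕ipad) ∥ m → 64 + 58 = 122 bytes.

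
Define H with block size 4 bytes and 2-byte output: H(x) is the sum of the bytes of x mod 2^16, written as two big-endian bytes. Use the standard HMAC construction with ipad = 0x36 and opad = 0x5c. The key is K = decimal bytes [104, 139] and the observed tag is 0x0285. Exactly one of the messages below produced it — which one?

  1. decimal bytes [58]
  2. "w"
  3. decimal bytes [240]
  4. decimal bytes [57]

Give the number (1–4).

1

Key decimal bytes [104, 139] = 68 8b is 2 bytes ≤ B = 4; zero-pad to 4 bytes: K' = 68 8b 00 00.
K' ⊕ ipad = 5e bd 36 36; K' ⊕ opad = 34 d7 5c 5c.
m1: inner = H(5e bd 36 36 3a) = 01 c1; tag = H(34 d7 5c 5c 01 c1) = 0285 ← matches
m2: inner = H(5e bd 36 36 77) = 01 fe; tag = H(34 d7 5c 5c 01 fe) = 02c2
m3: inner = H(5e bd 36 36 f0) = 02 77; tag = H(34 d7 5c 5c 02 77) = 023c
m4: inner = H(5e bd 36 36 39) = 01 c0; tag = H(34 d7 5c 5c 01 c0) = 0284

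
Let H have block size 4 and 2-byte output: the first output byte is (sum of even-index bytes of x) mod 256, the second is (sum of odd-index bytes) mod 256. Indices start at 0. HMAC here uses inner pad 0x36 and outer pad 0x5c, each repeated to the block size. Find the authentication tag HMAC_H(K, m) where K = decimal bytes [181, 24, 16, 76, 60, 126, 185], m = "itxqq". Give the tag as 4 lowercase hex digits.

5609

Key decimal bytes [181, 24, 16, 76, 60, 126, 185] = b5 18 10 4c 3c 7e b9 is 7 bytes > B = 4, so hash it first: H(key) = ba e2, then zero-pad to 4 bytes: K' = ba e2 00 00.
K' ⊕ ipad = 8c d4 36 36.  K' ⊕ opad = e6 be 5c 5c.
Inner input = (K'⊕ipad) ∥ m = 8c d4 36 36 ∥ 69 74 78 71 71.
Inner hash: even-index sum = 532 mod 256 = 20; odd-index sum = 495 mod 256 = 239 → 14 ef.
Outer input = (K'⊕opad) ∥ inner = e6 be 5c 5c ∥ 14 ef.
Outer hash (tag): even-index sum = 342 mod 256 = 86; odd-index sum = 521 mod 256 = 9 → 56 09.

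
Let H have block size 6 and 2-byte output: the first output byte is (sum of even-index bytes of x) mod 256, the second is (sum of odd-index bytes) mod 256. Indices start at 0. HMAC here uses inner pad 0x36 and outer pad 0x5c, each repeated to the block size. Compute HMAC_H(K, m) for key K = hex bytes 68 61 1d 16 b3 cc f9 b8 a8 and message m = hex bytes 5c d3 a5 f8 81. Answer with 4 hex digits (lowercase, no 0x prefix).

Key hex bytes 68 61 1d 16 b3 cc f9 b8 a8 is 9 bytes > B = 6, so hash it first: H(key) = d9 fb, then zero-pad to 6 bytes: K' = d9 fb 00 00 00 00.
K' ⊕ ipad = ef cd 36 36 36 36.  K' ⊕ opad = 85 a7 5c 5c 5c 5c.
Inner input = (K'⊕ipad) ∥ m = ef cd 36 36 36 36 ∥ 5c d3 a5 f8 81.
Inner hash: even-index sum = 733 mod 256 = 221; odd-index sum = 772 mod 256 = 4 → dd 04.
Outer input = (K'⊕opad) ∥ inner = 85 a7 5c 5c 5c 5c ∥ dd 04.
Outer hash (tag): even-index sum = 538 mod 256 = 26; odd-index sum = 355 mod 256 = 99 → 1a 63.

1a63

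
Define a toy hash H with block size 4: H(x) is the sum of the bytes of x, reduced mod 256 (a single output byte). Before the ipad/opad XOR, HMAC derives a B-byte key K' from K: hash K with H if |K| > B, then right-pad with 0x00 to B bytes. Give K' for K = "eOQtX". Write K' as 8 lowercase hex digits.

d1000000

|K| = 5 > B = 4, so first hash the key.
H(K): sum = 101+79+81+116+88 = 465; mod 256 = 209 → d1.
Zero-pad H(K) = d1 to 4 bytes: K' = d1 00 00 00.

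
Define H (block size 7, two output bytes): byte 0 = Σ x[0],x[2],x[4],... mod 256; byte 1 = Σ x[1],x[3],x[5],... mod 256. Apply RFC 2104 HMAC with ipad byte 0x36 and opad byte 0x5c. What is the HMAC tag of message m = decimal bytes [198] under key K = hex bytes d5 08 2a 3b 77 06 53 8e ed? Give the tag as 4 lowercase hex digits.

Key hex bytes d5 08 2a 3b 77 06 53 8e ed is 9 bytes > B = 7, so hash it first: H(key) = b6 d7, then zero-pad to 7 bytes: K' = b6 d7 00 00 00 00 00.
K' ⊕ ipad = 80 e1 36 36 36 36 36.  K' ⊕ opad = ea 8b 5c 5c 5c 5c 5c.
Inner input = (K'⊕ipad) ∥ m = 80 e1 36 36 36 36 36 ∥ c6.
Inner hash: even-index sum = 290 mod 256 = 34; odd-index sum = 531 mod 256 = 19 → 22 13.
Outer input = (K'⊕opad) ∥ inner = ea 8b 5c 5c 5c 5c 5c ∥ 22 13.
Outer hash (tag): even-index sum = 529 mod 256 = 17; odd-index sum = 357 mod 256 = 101 → 11 65.

1165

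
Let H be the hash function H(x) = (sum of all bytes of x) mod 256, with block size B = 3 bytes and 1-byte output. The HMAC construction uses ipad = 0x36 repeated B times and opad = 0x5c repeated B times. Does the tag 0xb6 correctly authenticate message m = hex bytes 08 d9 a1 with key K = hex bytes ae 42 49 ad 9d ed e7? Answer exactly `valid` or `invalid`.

invalid

Key hex bytes ae 42 49 ad 9d ed e7 is 7 bytes > B = 3, so hash it first: H(key) = 57, then zero-pad to 3 bytes: K' = 57 00 00.
K' ⊕ ipad = 61 36 36; K' ⊕ opad = 0b 5c 5c.
Inner hash: sum = 97+54+54+8+217+161 = 591; mod 256 = 79 → 4f.
Outer hash (recomputed tag): sum = 11+92+92+79 = 274; mod 256 = 18 → 12.
Recomputed tag = 12; claimed = b6 → mismatch.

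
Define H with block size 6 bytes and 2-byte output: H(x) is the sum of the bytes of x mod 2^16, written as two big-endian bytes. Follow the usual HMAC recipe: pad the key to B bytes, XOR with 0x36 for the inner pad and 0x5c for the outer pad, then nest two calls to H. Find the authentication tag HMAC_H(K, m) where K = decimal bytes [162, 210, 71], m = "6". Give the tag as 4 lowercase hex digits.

Key decimal bytes [162, 210, 71] = a2 d2 47 is 3 bytes ≤ B = 6; zero-pad to 6 bytes: K' = a2 d2 47 00 00 00.
K' ⊕ ipad = 94 e4 71 36 36 36.  K' ⊕ opad = fe 8e 1b 5c 5c 5c.
Inner input = (K'⊕ipad) ∥ m = 94 e4 71 36 36 36 ∥ 36.
Inner hash: sum = 148+228+113+54+54+54+54 = 705 → 02 c1.
Outer input = (K'⊕opad) ∥ inner = fe 8e 1b 5c 5c 5c ∥ 02 c1.
Outer hash (tag): sum = 254+142+27+92+92+92+2+193 = 894 → 03 7e.

037e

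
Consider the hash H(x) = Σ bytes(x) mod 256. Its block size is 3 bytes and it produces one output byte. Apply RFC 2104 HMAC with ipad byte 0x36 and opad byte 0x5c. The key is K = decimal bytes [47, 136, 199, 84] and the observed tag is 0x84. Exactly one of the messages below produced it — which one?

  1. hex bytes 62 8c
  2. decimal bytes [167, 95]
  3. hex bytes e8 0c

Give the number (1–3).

Key decimal bytes [47, 136, 199, 84] = 2f 88 c7 54 is 4 bytes > B = 3, so hash it first: H(key) = d2, then zero-pad to 3 bytes: K' = d2 00 00.
K' ⊕ ipad = e4 36 36; K' ⊕ opad = 8e 5c 5c.
m1: inner = H(e4 36 36 62 8c) = 3e; tag = H(8e 5c 5c 3e) = 84 ← matches
m2: inner = H(e4 36 36 a7 5f) = 56; tag = H(8e 5c 5c 56) = 9c
m3: inner = H(e4 36 36 e8 0c) = 44; tag = H(8e 5c 5c 44) = 8a

1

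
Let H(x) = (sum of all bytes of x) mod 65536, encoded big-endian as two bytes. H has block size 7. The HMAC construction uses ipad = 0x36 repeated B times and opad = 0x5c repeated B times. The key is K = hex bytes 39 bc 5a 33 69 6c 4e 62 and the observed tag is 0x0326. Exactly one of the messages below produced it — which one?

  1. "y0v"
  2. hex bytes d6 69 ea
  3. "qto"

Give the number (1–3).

Key hex bytes 39 bc 5a 33 69 6c 4e 62 is 8 bytes > B = 7, so hash it first: H(key) = 03 07, then zero-pad to 7 bytes: K' = 03 07 00 00 00 00 00.
K' ⊕ ipad = 35 31 36 36 36 36 36; K' ⊕ opad = 5f 5b 5c 5c 5c 5c 5c.
m1: inner = H(35 31 36 36 36 36 36 79 30 76) = 02 93; tag = H(5f 5b 5c 5c 5c 5c 5c 02 93) = 031b
m2: inner = H(35 31 36 36 36 36 36 d6 69 ea) = 03 9d; tag = H(5f 5b 5c 5c 5c 5c 5c 03 9d) = 0326 ← matches
m3: inner = H(35 31 36 36 36 36 36 71 74 6f) = 02 c8; tag = H(5f 5b 5c 5c 5c 5c 5c 02 c8) = 0350

2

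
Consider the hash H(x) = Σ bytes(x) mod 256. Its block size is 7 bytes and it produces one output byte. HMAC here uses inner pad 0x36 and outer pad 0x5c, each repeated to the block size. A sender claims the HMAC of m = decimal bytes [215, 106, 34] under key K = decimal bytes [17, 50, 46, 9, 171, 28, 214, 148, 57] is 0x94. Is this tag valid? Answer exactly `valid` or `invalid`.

Key decimal bytes [17, 50, 46, 9, 171, 28, 214, 148, 57] = 11 32 2e 09 ab 1c d6 94 39 is 9 bytes > B = 7, so hash it first: H(key) = e4, then zero-pad to 7 bytes: K' = e4 00 00 00 00 00 00.
K' ⊕ ipad = d2 36 36 36 36 36 36; K' ⊕ opad = b8 5c 5c 5c 5c 5c 5c.
Inner hash: sum = 210+54+54+54+54+54+54+215+106+34 = 889; mod 256 = 121 → 79.
Outer hash (recomputed tag): sum = 184+92+92+92+92+92+92+121 = 857; mod 256 = 89 → 59.
Recomputed tag = 59; claimed = 94 → mismatch.

invalid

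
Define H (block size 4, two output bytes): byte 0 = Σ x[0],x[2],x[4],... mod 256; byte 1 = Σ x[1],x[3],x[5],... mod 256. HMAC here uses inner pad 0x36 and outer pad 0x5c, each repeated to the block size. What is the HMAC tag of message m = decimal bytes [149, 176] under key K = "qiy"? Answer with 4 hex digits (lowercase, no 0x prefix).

7dd6

Key "qiy" = 71 69 79 is 3 bytes ≤ B = 4; zero-pad to 4 bytes: K' = 71 69 79 00.
K' ⊕ ipad = 47 5f 4f 36.  K' ⊕ opad = 2d 35 25 5c.
Inner input = (K'⊕ipad) ∥ m = 47 5f 4f 36 ∥ 95 b0.
Inner hash: even-index sum = 299 mod 256 = 43; odd-index sum = 325 mod 256 = 69 → 2b 45.
Outer input = (K'⊕opad) ∥ inner = 2d 35 25 5c ∥ 2b 45.
Outer hash (tag): even-index sum = 125 mod 256 = 125; odd-index sum = 214 mod 256 = 214 → 7d d6.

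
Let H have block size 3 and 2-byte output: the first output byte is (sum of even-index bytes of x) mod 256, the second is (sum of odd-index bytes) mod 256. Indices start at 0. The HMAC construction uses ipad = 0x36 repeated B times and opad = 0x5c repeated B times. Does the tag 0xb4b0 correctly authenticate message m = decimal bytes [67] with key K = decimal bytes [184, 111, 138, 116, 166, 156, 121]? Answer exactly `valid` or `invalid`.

invalid

Key decimal bytes [184, 111, 138, 116, 166, 156, 121] = b8 6f 8a 74 a6 9c 79 is 7 bytes > B = 3, so hash it first: H(key) = 61 7f, then zero-pad to 3 bytes: K' = 61 7f 00.
K' ⊕ ipad = 57 49 36; K' ⊕ opad = 3d 23 5c.
Inner hash: even-index sum = 141 mod 256 = 141; odd-index sum = 140 mod 256 = 140 → 8d 8c.
Outer hash (recomputed tag): even-index sum = 293 mod 256 = 37; odd-index sum = 176 mod 256 = 176 → 25 b0.
Recomputed tag = 25b0; claimed = b4b0 → mismatch.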